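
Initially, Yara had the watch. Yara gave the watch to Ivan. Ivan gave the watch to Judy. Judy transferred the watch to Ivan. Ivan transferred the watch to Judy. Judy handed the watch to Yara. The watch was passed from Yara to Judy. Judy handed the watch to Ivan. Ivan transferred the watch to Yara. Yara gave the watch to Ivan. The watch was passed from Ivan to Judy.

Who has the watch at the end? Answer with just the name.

Tracking the watch through each event:
Start: Yara has the watch.
After event 1: Ivan has the watch.
After event 2: Judy has the watch.
After event 3: Ivan has the watch.
After event 4: Judy has the watch.
After event 5: Yara has the watch.
After event 6: Judy has the watch.
After event 7: Ivan has the watch.
After event 8: Yara has the watch.
After event 9: Ivan has the watch.
After event 10: Judy has the watch.

Answer: Judy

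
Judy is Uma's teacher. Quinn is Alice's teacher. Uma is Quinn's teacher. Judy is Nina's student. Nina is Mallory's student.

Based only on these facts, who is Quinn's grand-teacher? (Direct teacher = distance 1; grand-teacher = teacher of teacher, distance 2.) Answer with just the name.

Answer: Judy

Derivation:
Reconstructing the teacher chain from the given facts:
  Mallory -> Nina -> Judy -> Uma -> Quinn -> Alice
(each arrow means 'teacher of the next')
Positions in the chain (0 = top):
  position of Mallory: 0
  position of Nina: 1
  position of Judy: 2
  position of Uma: 3
  position of Quinn: 4
  position of Alice: 5

Quinn is at position 4; the grand-teacher is 2 steps up the chain, i.e. position 2: Judy.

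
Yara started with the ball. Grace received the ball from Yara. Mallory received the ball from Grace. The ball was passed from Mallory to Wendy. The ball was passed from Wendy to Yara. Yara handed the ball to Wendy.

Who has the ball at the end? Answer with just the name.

Answer: Wendy

Derivation:
Tracking the ball through each event:
Start: Yara has the ball.
After event 1: Grace has the ball.
After event 2: Mallory has the ball.
After event 3: Wendy has the ball.
After event 4: Yara has the ball.
After event 5: Wendy has the ball.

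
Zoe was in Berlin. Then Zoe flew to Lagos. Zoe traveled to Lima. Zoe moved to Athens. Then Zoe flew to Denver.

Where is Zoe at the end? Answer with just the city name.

Tracking Zoe's location:
Start: Zoe is in Berlin.
After move 1: Berlin -> Lagos. Zoe is in Lagos.
After move 2: Lagos -> Lima. Zoe is in Lima.
After move 3: Lima -> Athens. Zoe is in Athens.
After move 4: Athens -> Denver. Zoe is in Denver.

Answer: Denver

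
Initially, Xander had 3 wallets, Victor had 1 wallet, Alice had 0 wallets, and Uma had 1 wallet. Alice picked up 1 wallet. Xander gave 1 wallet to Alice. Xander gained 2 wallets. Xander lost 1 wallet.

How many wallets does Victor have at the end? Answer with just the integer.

Tracking counts step by step:
Start: Xander=3, Victor=1, Alice=0, Uma=1
Event 1 (Alice +1): Alice: 0 -> 1. State: Xander=3, Victor=1, Alice=1, Uma=1
Event 2 (Xander -> Alice, 1): Xander: 3 -> 2, Alice: 1 -> 2. State: Xander=2, Victor=1, Alice=2, Uma=1
Event 3 (Xander +2): Xander: 2 -> 4. State: Xander=4, Victor=1, Alice=2, Uma=1
Event 4 (Xander -1): Xander: 4 -> 3. State: Xander=3, Victor=1, Alice=2, Uma=1

Victor's final count: 1

Answer: 1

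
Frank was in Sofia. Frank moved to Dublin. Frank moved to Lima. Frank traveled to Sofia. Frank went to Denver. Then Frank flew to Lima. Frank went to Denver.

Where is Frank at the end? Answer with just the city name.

Answer: Denver

Derivation:
Tracking Frank's location:
Start: Frank is in Sofia.
After move 1: Sofia -> Dublin. Frank is in Dublin.
After move 2: Dublin -> Lima. Frank is in Lima.
After move 3: Lima -> Sofia. Frank is in Sofia.
After move 4: Sofia -> Denver. Frank is in Denver.
After move 5: Denver -> Lima. Frank is in Lima.
After move 6: Lima -> Denver. Frank is in Denver.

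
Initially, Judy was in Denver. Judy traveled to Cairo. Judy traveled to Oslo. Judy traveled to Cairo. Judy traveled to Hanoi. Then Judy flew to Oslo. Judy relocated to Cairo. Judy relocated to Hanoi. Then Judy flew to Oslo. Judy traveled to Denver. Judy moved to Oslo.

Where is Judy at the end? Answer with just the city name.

Tracking Judy's location:
Start: Judy is in Denver.
After move 1: Denver -> Cairo. Judy is in Cairo.
After move 2: Cairo -> Oslo. Judy is in Oslo.
After move 3: Oslo -> Cairo. Judy is in Cairo.
After move 4: Cairo -> Hanoi. Judy is in Hanoi.
After move 5: Hanoi -> Oslo. Judy is in Oslo.
After move 6: Oslo -> Cairo. Judy is in Cairo.
After move 7: Cairo -> Hanoi. Judy is in Hanoi.
After move 8: Hanoi -> Oslo. Judy is in Oslo.
After move 9: Oslo -> Denver. Judy is in Denver.
After move 10: Denver -> Oslo. Judy is in Oslo.

Answer: Oslo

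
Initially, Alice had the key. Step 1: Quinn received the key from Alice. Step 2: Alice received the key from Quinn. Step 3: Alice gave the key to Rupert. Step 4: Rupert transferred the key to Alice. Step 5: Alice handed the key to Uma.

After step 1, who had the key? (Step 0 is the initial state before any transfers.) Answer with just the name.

Tracking the key holder through step 1:
After step 0 (start): Alice
After step 1: Quinn

At step 1, the holder is Quinn.

Answer: Quinn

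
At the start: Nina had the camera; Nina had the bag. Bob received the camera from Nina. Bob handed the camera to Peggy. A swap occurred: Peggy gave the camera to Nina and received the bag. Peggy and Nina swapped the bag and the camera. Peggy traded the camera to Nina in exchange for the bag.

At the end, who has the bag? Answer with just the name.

Answer: Peggy

Derivation:
Tracking all object holders:
Start: camera:Nina, bag:Nina
Event 1 (give camera: Nina -> Bob). State: camera:Bob, bag:Nina
Event 2 (give camera: Bob -> Peggy). State: camera:Peggy, bag:Nina
Event 3 (swap camera<->bag: now camera:Nina, bag:Peggy). State: camera:Nina, bag:Peggy
Event 4 (swap bag<->camera: now bag:Nina, camera:Peggy). State: camera:Peggy, bag:Nina
Event 5 (swap camera<->bag: now camera:Nina, bag:Peggy). State: camera:Nina, bag:Peggy

Final state: camera:Nina, bag:Peggy
The bag is held by Peggy.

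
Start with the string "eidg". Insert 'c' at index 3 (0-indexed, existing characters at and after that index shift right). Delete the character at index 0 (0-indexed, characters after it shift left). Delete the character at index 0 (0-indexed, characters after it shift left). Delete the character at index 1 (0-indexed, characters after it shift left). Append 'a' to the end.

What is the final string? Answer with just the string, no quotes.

Applying each edit step by step:
Start: "eidg"
Op 1 (insert 'c' at idx 3): "eidg" -> "eidcg"
Op 2 (delete idx 0 = 'e'): "eidcg" -> "idcg"
Op 3 (delete idx 0 = 'i'): "idcg" -> "dcg"
Op 4 (delete idx 1 = 'c'): "dcg" -> "dg"
Op 5 (append 'a'): "dg" -> "dga"

Answer: dga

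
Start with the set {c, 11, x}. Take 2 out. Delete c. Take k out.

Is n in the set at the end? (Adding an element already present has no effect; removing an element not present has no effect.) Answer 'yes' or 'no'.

Answer: no

Derivation:
Tracking the set through each operation:
Start: {11, c, x}
Event 1 (remove 2): not present, no change. Set: {11, c, x}
Event 2 (remove c): removed. Set: {11, x}
Event 3 (remove k): not present, no change. Set: {11, x}

Final set: {11, x} (size 2)
n is NOT in the final set.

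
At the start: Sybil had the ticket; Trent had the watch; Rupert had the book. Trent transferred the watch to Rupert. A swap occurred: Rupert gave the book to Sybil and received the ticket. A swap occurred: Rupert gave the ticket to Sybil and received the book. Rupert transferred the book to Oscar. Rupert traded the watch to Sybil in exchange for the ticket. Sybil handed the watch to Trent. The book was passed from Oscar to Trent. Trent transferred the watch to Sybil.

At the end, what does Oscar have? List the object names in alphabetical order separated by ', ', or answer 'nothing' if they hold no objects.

Answer: nothing

Derivation:
Tracking all object holders:
Start: ticket:Sybil, watch:Trent, book:Rupert
Event 1 (give watch: Trent -> Rupert). State: ticket:Sybil, watch:Rupert, book:Rupert
Event 2 (swap book<->ticket: now book:Sybil, ticket:Rupert). State: ticket:Rupert, watch:Rupert, book:Sybil
Event 3 (swap ticket<->book: now ticket:Sybil, book:Rupert). State: ticket:Sybil, watch:Rupert, book:Rupert
Event 4 (give book: Rupert -> Oscar). State: ticket:Sybil, watch:Rupert, book:Oscar
Event 5 (swap watch<->ticket: now watch:Sybil, ticket:Rupert). State: ticket:Rupert, watch:Sybil, book:Oscar
Event 6 (give watch: Sybil -> Trent). State: ticket:Rupert, watch:Trent, book:Oscar
Event 7 (give book: Oscar -> Trent). State: ticket:Rupert, watch:Trent, book:Trent
Event 8 (give watch: Trent -> Sybil). State: ticket:Rupert, watch:Sybil, book:Trent

Final state: ticket:Rupert, watch:Sybil, book:Trent
Oscar holds: (nothing).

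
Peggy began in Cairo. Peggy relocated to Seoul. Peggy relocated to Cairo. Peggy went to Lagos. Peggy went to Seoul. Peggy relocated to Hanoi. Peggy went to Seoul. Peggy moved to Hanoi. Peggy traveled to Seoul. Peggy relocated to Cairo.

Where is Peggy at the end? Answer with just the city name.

Answer: Cairo

Derivation:
Tracking Peggy's location:
Start: Peggy is in Cairo.
After move 1: Cairo -> Seoul. Peggy is in Seoul.
After move 2: Seoul -> Cairo. Peggy is in Cairo.
After move 3: Cairo -> Lagos. Peggy is in Lagos.
After move 4: Lagos -> Seoul. Peggy is in Seoul.
After move 5: Seoul -> Hanoi. Peggy is in Hanoi.
After move 6: Hanoi -> Seoul. Peggy is in Seoul.
After move 7: Seoul -> Hanoi. Peggy is in Hanoi.
After move 8: Hanoi -> Seoul. Peggy is in Seoul.
After move 9: Seoul -> Cairo. Peggy is in Cairo.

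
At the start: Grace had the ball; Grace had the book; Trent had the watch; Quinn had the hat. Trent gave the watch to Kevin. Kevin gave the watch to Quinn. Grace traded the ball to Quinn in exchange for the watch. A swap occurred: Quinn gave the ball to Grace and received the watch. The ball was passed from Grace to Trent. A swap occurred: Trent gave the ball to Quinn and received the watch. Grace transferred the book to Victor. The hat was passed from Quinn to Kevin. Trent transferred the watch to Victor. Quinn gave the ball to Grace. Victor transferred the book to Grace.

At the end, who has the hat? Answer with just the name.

Answer: Kevin

Derivation:
Tracking all object holders:
Start: ball:Grace, book:Grace, watch:Trent, hat:Quinn
Event 1 (give watch: Trent -> Kevin). State: ball:Grace, book:Grace, watch:Kevin, hat:Quinn
Event 2 (give watch: Kevin -> Quinn). State: ball:Grace, book:Grace, watch:Quinn, hat:Quinn
Event 3 (swap ball<->watch: now ball:Quinn, watch:Grace). State: ball:Quinn, book:Grace, watch:Grace, hat:Quinn
Event 4 (swap ball<->watch: now ball:Grace, watch:Quinn). State: ball:Grace, book:Grace, watch:Quinn, hat:Quinn
Event 5 (give ball: Grace -> Trent). State: ball:Trent, book:Grace, watch:Quinn, hat:Quinn
Event 6 (swap ball<->watch: now ball:Quinn, watch:Trent). State: ball:Quinn, book:Grace, watch:Trent, hat:Quinn
Event 7 (give book: Grace -> Victor). State: ball:Quinn, book:Victor, watch:Trent, hat:Quinn
Event 8 (give hat: Quinn -> Kevin). State: ball:Quinn, book:Victor, watch:Trent, hat:Kevin
Event 9 (give watch: Trent -> Victor). State: ball:Quinn, book:Victor, watch:Victor, hat:Kevin
Event 10 (give ball: Quinn -> Grace). State: ball:Grace, book:Victor, watch:Victor, hat:Kevin
Event 11 (give book: Victor -> Grace). State: ball:Grace, book:Grace, watch:Victor, hat:Kevin

Final state: ball:Grace, book:Grace, watch:Victor, hat:Kevin
The hat is held by Kevin.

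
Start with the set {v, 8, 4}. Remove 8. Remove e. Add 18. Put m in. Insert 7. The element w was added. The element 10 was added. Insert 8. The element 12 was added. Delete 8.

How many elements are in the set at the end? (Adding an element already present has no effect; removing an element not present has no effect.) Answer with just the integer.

Answer: 8

Derivation:
Tracking the set through each operation:
Start: {4, 8, v}
Event 1 (remove 8): removed. Set: {4, v}
Event 2 (remove e): not present, no change. Set: {4, v}
Event 3 (add 18): added. Set: {18, 4, v}
Event 4 (add m): added. Set: {18, 4, m, v}
Event 5 (add 7): added. Set: {18, 4, 7, m, v}
Event 6 (add w): added. Set: {18, 4, 7, m, v, w}
Event 7 (add 10): added. Set: {10, 18, 4, 7, m, v, w}
Event 8 (add 8): added. Set: {10, 18, 4, 7, 8, m, v, w}
Event 9 (add 12): added. Set: {10, 12, 18, 4, 7, 8, m, v, w}
Event 10 (remove 8): removed. Set: {10, 12, 18, 4, 7, m, v, w}

Final set: {10, 12, 18, 4, 7, m, v, w} (size 8)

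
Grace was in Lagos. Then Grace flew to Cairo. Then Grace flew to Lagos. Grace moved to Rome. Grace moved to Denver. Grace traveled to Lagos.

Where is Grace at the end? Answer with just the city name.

Answer: Lagos

Derivation:
Tracking Grace's location:
Start: Grace is in Lagos.
After move 1: Lagos -> Cairo. Grace is in Cairo.
After move 2: Cairo -> Lagos. Grace is in Lagos.
After move 3: Lagos -> Rome. Grace is in Rome.
After move 4: Rome -> Denver. Grace is in Denver.
After move 5: Denver -> Lagos. Grace is in Lagos.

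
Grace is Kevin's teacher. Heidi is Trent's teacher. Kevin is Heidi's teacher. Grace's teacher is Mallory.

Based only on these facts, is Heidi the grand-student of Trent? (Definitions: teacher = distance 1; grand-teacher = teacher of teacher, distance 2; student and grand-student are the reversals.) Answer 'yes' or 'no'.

Reconstructing the teacher chain from the given facts:
  Mallory -> Grace -> Kevin -> Heidi -> Trent
(each arrow means 'teacher of the next')
Positions in the chain (0 = top):
  position of Mallory: 0
  position of Grace: 1
  position of Kevin: 2
  position of Heidi: 3
  position of Trent: 4

Heidi is at position 3, Trent is at position 4; signed distance (j - i) = 1.
'grand-student' requires j - i = -2. Actual distance is 1, so the relation does NOT hold.

Answer: no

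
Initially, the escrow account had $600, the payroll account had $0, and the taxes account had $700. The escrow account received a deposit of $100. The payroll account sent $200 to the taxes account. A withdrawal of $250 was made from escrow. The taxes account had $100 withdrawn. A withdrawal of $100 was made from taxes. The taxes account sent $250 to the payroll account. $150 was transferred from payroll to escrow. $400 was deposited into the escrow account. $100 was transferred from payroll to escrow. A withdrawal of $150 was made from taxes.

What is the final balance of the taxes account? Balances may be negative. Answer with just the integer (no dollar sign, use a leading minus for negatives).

Answer: 300

Derivation:
Tracking account balances step by step:
Start: escrow=600, payroll=0, taxes=700
Event 1 (deposit 100 to escrow): escrow: 600 + 100 = 700. Balances: escrow=700, payroll=0, taxes=700
Event 2 (transfer 200 payroll -> taxes): payroll: 0 - 200 = -200, taxes: 700 + 200 = 900. Balances: escrow=700, payroll=-200, taxes=900
Event 3 (withdraw 250 from escrow): escrow: 700 - 250 = 450. Balances: escrow=450, payroll=-200, taxes=900
Event 4 (withdraw 100 from taxes): taxes: 900 - 100 = 800. Balances: escrow=450, payroll=-200, taxes=800
Event 5 (withdraw 100 from taxes): taxes: 800 - 100 = 700. Balances: escrow=450, payroll=-200, taxes=700
Event 6 (transfer 250 taxes -> payroll): taxes: 700 - 250 = 450, payroll: -200 + 250 = 50. Balances: escrow=450, payroll=50, taxes=450
Event 7 (transfer 150 payroll -> escrow): payroll: 50 - 150 = -100, escrow: 450 + 150 = 600. Balances: escrow=600, payroll=-100, taxes=450
Event 8 (deposit 400 to escrow): escrow: 600 + 400 = 1000. Balances: escrow=1000, payroll=-100, taxes=450
Event 9 (transfer 100 payroll -> escrow): payroll: -100 - 100 = -200, escrow: 1000 + 100 = 1100. Balances: escrow=1100, payroll=-200, taxes=450
Event 10 (withdraw 150 from taxes): taxes: 450 - 150 = 300. Balances: escrow=1100, payroll=-200, taxes=300

Final balance of taxes: 300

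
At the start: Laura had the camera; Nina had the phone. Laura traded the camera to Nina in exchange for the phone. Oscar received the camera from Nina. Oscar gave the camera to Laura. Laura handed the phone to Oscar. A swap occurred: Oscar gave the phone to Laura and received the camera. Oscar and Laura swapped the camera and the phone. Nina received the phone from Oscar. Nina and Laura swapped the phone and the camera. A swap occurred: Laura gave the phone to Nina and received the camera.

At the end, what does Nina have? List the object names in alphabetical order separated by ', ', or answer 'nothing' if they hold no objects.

Answer: phone

Derivation:
Tracking all object holders:
Start: camera:Laura, phone:Nina
Event 1 (swap camera<->phone: now camera:Nina, phone:Laura). State: camera:Nina, phone:Laura
Event 2 (give camera: Nina -> Oscar). State: camera:Oscar, phone:Laura
Event 3 (give camera: Oscar -> Laura). State: camera:Laura, phone:Laura
Event 4 (give phone: Laura -> Oscar). State: camera:Laura, phone:Oscar
Event 5 (swap phone<->camera: now phone:Laura, camera:Oscar). State: camera:Oscar, phone:Laura
Event 6 (swap camera<->phone: now camera:Laura, phone:Oscar). State: camera:Laura, phone:Oscar
Event 7 (give phone: Oscar -> Nina). State: camera:Laura, phone:Nina
Event 8 (swap phone<->camera: now phone:Laura, camera:Nina). State: camera:Nina, phone:Laura
Event 9 (swap phone<->camera: now phone:Nina, camera:Laura). State: camera:Laura, phone:Nina

Final state: camera:Laura, phone:Nina
Nina holds: phone.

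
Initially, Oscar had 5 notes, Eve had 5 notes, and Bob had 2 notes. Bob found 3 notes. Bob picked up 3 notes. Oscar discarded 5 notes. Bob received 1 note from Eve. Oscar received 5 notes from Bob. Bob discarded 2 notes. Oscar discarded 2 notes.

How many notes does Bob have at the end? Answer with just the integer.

Tracking counts step by step:
Start: Oscar=5, Eve=5, Bob=2
Event 1 (Bob +3): Bob: 2 -> 5. State: Oscar=5, Eve=5, Bob=5
Event 2 (Bob +3): Bob: 5 -> 8. State: Oscar=5, Eve=5, Bob=8
Event 3 (Oscar -5): Oscar: 5 -> 0. State: Oscar=0, Eve=5, Bob=8
Event 4 (Eve -> Bob, 1): Eve: 5 -> 4, Bob: 8 -> 9. State: Oscar=0, Eve=4, Bob=9
Event 5 (Bob -> Oscar, 5): Bob: 9 -> 4, Oscar: 0 -> 5. State: Oscar=5, Eve=4, Bob=4
Event 6 (Bob -2): Bob: 4 -> 2. State: Oscar=5, Eve=4, Bob=2
Event 7 (Oscar -2): Oscar: 5 -> 3. State: Oscar=3, Eve=4, Bob=2

Bob's final count: 2

Answer: 2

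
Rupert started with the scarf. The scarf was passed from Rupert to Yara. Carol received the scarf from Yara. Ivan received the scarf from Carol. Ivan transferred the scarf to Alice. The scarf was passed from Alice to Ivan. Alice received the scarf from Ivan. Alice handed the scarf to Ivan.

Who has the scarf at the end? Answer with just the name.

Answer: Ivan

Derivation:
Tracking the scarf through each event:
Start: Rupert has the scarf.
After event 1: Yara has the scarf.
After event 2: Carol has the scarf.
After event 3: Ivan has the scarf.
After event 4: Alice has the scarf.
After event 5: Ivan has the scarf.
After event 6: Alice has the scarf.
After event 7: Ivan has the scarf.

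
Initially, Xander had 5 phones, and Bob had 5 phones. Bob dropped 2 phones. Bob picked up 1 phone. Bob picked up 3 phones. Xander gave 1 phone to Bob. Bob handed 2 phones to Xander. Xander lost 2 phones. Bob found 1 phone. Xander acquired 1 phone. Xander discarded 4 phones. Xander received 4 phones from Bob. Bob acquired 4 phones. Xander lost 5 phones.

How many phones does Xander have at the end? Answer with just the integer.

Tracking counts step by step:
Start: Xander=5, Bob=5
Event 1 (Bob -2): Bob: 5 -> 3. State: Xander=5, Bob=3
Event 2 (Bob +1): Bob: 3 -> 4. State: Xander=5, Bob=4
Event 3 (Bob +3): Bob: 4 -> 7. State: Xander=5, Bob=7
Event 4 (Xander -> Bob, 1): Xander: 5 -> 4, Bob: 7 -> 8. State: Xander=4, Bob=8
Event 5 (Bob -> Xander, 2): Bob: 8 -> 6, Xander: 4 -> 6. State: Xander=6, Bob=6
Event 6 (Xander -2): Xander: 6 -> 4. State: Xander=4, Bob=6
Event 7 (Bob +1): Bob: 6 -> 7. State: Xander=4, Bob=7
Event 8 (Xander +1): Xander: 4 -> 5. State: Xander=5, Bob=7
Event 9 (Xander -4): Xander: 5 -> 1. State: Xander=1, Bob=7
Event 10 (Bob -> Xander, 4): Bob: 7 -> 3, Xander: 1 -> 5. State: Xander=5, Bob=3
Event 11 (Bob +4): Bob: 3 -> 7. State: Xander=5, Bob=7
Event 12 (Xander -5): Xander: 5 -> 0. State: Xander=0, Bob=7

Xander's final count: 0

Answer: 0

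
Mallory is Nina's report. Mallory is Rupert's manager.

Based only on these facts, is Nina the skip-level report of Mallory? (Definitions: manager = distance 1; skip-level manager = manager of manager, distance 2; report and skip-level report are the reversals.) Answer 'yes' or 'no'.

Answer: no

Derivation:
Reconstructing the manager chain from the given facts:
  Nina -> Mallory -> Rupert
(each arrow means 'manager of the next')
Positions in the chain (0 = top):
  position of Nina: 0
  position of Mallory: 1
  position of Rupert: 2

Nina is at position 0, Mallory is at position 1; signed distance (j - i) = 1.
'skip-level report' requires j - i = -2. Actual distance is 1, so the relation does NOT hold.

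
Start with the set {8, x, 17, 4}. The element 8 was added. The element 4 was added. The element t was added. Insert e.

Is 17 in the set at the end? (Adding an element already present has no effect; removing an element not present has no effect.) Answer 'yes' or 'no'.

Tracking the set through each operation:
Start: {17, 4, 8, x}
Event 1 (add 8): already present, no change. Set: {17, 4, 8, x}
Event 2 (add 4): already present, no change. Set: {17, 4, 8, x}
Event 3 (add t): added. Set: {17, 4, 8, t, x}
Event 4 (add e): added. Set: {17, 4, 8, e, t, x}

Final set: {17, 4, 8, e, t, x} (size 6)
17 is in the final set.

Answer: yes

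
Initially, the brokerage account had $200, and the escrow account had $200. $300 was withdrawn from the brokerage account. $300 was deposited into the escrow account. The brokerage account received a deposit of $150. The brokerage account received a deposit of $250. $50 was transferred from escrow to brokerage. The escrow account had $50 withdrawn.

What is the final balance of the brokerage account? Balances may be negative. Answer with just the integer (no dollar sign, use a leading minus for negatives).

Answer: 350

Derivation:
Tracking account balances step by step:
Start: brokerage=200, escrow=200
Event 1 (withdraw 300 from brokerage): brokerage: 200 - 300 = -100. Balances: brokerage=-100, escrow=200
Event 2 (deposit 300 to escrow): escrow: 200 + 300 = 500. Balances: brokerage=-100, escrow=500
Event 3 (deposit 150 to brokerage): brokerage: -100 + 150 = 50. Balances: brokerage=50, escrow=500
Event 4 (deposit 250 to brokerage): brokerage: 50 + 250 = 300. Balances: brokerage=300, escrow=500
Event 5 (transfer 50 escrow -> brokerage): escrow: 500 - 50 = 450, brokerage: 300 + 50 = 350. Balances: brokerage=350, escrow=450
Event 6 (withdraw 50 from escrow): escrow: 450 - 50 = 400. Balances: brokerage=350, escrow=400

Final balance of brokerage: 350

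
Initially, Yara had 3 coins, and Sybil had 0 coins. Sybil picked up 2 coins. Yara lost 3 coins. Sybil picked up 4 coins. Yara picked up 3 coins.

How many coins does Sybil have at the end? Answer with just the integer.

Tracking counts step by step:
Start: Yara=3, Sybil=0
Event 1 (Sybil +2): Sybil: 0 -> 2. State: Yara=3, Sybil=2
Event 2 (Yara -3): Yara: 3 -> 0. State: Yara=0, Sybil=2
Event 3 (Sybil +4): Sybil: 2 -> 6. State: Yara=0, Sybil=6
Event 4 (Yara +3): Yara: 0 -> 3. State: Yara=3, Sybil=6

Sybil's final count: 6

Answer: 6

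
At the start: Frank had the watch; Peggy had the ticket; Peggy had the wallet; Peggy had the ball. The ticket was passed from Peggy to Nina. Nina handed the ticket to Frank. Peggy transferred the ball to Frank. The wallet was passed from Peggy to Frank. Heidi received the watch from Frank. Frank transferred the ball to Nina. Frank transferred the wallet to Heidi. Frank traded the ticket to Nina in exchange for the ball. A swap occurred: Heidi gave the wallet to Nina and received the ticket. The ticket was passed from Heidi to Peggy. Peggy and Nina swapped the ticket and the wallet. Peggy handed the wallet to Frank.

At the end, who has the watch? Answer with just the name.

Answer: Heidi

Derivation:
Tracking all object holders:
Start: watch:Frank, ticket:Peggy, wallet:Peggy, ball:Peggy
Event 1 (give ticket: Peggy -> Nina). State: watch:Frank, ticket:Nina, wallet:Peggy, ball:Peggy
Event 2 (give ticket: Nina -> Frank). State: watch:Frank, ticket:Frank, wallet:Peggy, ball:Peggy
Event 3 (give ball: Peggy -> Frank). State: watch:Frank, ticket:Frank, wallet:Peggy, ball:Frank
Event 4 (give wallet: Peggy -> Frank). State: watch:Frank, ticket:Frank, wallet:Frank, ball:Frank
Event 5 (give watch: Frank -> Heidi). State: watch:Heidi, ticket:Frank, wallet:Frank, ball:Frank
Event 6 (give ball: Frank -> Nina). State: watch:Heidi, ticket:Frank, wallet:Frank, ball:Nina
Event 7 (give wallet: Frank -> Heidi). State: watch:Heidi, ticket:Frank, wallet:Heidi, ball:Nina
Event 8 (swap ticket<->ball: now ticket:Nina, ball:Frank). State: watch:Heidi, ticket:Nina, wallet:Heidi, ball:Frank
Event 9 (swap wallet<->ticket: now wallet:Nina, ticket:Heidi). State: watch:Heidi, ticket:Heidi, wallet:Nina, ball:Frank
Event 10 (give ticket: Heidi -> Peggy). State: watch:Heidi, ticket:Peggy, wallet:Nina, ball:Frank
Event 11 (swap ticket<->wallet: now ticket:Nina, wallet:Peggy). State: watch:Heidi, ticket:Nina, wallet:Peggy, ball:Frank
Event 12 (give wallet: Peggy -> Frank). State: watch:Heidi, ticket:Nina, wallet:Frank, ball:Frank

Final state: watch:Heidi, ticket:Nina, wallet:Frank, ball:Frank
The watch is held by Heidi.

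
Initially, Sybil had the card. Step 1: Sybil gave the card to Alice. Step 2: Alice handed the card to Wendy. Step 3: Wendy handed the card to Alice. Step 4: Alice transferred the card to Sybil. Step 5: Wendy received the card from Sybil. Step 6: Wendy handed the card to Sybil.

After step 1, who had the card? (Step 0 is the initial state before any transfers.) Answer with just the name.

Answer: Alice

Derivation:
Tracking the card holder through step 1:
After step 0 (start): Sybil
After step 1: Alice

At step 1, the holder is Alice.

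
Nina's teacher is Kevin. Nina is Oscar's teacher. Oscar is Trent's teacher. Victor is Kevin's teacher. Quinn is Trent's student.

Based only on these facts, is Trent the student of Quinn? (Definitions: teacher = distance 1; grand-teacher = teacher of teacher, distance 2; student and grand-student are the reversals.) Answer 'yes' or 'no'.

Reconstructing the teacher chain from the given facts:
  Victor -> Kevin -> Nina -> Oscar -> Trent -> Quinn
(each arrow means 'teacher of the next')
Positions in the chain (0 = top):
  position of Victor: 0
  position of Kevin: 1
  position of Nina: 2
  position of Oscar: 3
  position of Trent: 4
  position of Quinn: 5

Trent is at position 4, Quinn is at position 5; signed distance (j - i) = 1.
'student' requires j - i = -1. Actual distance is 1, so the relation does NOT hold.

Answer: no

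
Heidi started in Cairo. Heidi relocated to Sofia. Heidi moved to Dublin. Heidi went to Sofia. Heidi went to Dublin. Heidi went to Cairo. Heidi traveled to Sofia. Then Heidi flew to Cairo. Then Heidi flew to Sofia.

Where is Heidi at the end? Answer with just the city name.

Tracking Heidi's location:
Start: Heidi is in Cairo.
After move 1: Cairo -> Sofia. Heidi is in Sofia.
After move 2: Sofia -> Dublin. Heidi is in Dublin.
After move 3: Dublin -> Sofia. Heidi is in Sofia.
After move 4: Sofia -> Dublin. Heidi is in Dublin.
After move 5: Dublin -> Cairo. Heidi is in Cairo.
After move 6: Cairo -> Sofia. Heidi is in Sofia.
After move 7: Sofia -> Cairo. Heidi is in Cairo.
After move 8: Cairo -> Sofia. Heidi is in Sofia.

Answer: Sofia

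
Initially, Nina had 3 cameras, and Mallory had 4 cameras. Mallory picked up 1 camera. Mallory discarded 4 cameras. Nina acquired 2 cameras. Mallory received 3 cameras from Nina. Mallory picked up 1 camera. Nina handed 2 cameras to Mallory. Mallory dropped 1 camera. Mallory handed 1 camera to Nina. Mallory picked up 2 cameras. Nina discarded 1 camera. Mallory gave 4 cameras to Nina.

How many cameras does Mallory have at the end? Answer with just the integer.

Tracking counts step by step:
Start: Nina=3, Mallory=4
Event 1 (Mallory +1): Mallory: 4 -> 5. State: Nina=3, Mallory=5
Event 2 (Mallory -4): Mallory: 5 -> 1. State: Nina=3, Mallory=1
Event 3 (Nina +2): Nina: 3 -> 5. State: Nina=5, Mallory=1
Event 4 (Nina -> Mallory, 3): Nina: 5 -> 2, Mallory: 1 -> 4. State: Nina=2, Mallory=4
Event 5 (Mallory +1): Mallory: 4 -> 5. State: Nina=2, Mallory=5
Event 6 (Nina -> Mallory, 2): Nina: 2 -> 0, Mallory: 5 -> 7. State: Nina=0, Mallory=7
Event 7 (Mallory -1): Mallory: 7 -> 6. State: Nina=0, Mallory=6
Event 8 (Mallory -> Nina, 1): Mallory: 6 -> 5, Nina: 0 -> 1. State: Nina=1, Mallory=5
Event 9 (Mallory +2): Mallory: 5 -> 7. State: Nina=1, Mallory=7
Event 10 (Nina -1): Nina: 1 -> 0. State: Nina=0, Mallory=7
Event 11 (Mallory -> Nina, 4): Mallory: 7 -> 3, Nina: 0 -> 4. State: Nina=4, Mallory=3

Mallory's final count: 3

Answer: 3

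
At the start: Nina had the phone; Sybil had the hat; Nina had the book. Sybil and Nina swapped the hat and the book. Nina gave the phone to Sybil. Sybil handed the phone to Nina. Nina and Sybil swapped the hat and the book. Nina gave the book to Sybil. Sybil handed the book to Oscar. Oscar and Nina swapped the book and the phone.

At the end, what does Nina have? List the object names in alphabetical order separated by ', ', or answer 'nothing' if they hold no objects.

Tracking all object holders:
Start: phone:Nina, hat:Sybil, book:Nina
Event 1 (swap hat<->book: now hat:Nina, book:Sybil). State: phone:Nina, hat:Nina, book:Sybil
Event 2 (give phone: Nina -> Sybil). State: phone:Sybil, hat:Nina, book:Sybil
Event 3 (give phone: Sybil -> Nina). State: phone:Nina, hat:Nina, book:Sybil
Event 4 (swap hat<->book: now hat:Sybil, book:Nina). State: phone:Nina, hat:Sybil, book:Nina
Event 5 (give book: Nina -> Sybil). State: phone:Nina, hat:Sybil, book:Sybil
Event 6 (give book: Sybil -> Oscar). State: phone:Nina, hat:Sybil, book:Oscar
Event 7 (swap book<->phone: now book:Nina, phone:Oscar). State: phone:Oscar, hat:Sybil, book:Nina

Final state: phone:Oscar, hat:Sybil, book:Nina
Nina holds: book.

Answer: book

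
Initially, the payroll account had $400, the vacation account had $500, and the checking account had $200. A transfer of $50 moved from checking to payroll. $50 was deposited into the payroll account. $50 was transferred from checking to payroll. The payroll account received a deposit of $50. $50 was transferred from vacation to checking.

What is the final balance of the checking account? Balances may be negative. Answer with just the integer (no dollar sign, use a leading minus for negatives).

Tracking account balances step by step:
Start: payroll=400, vacation=500, checking=200
Event 1 (transfer 50 checking -> payroll): checking: 200 - 50 = 150, payroll: 400 + 50 = 450. Balances: payroll=450, vacation=500, checking=150
Event 2 (deposit 50 to payroll): payroll: 450 + 50 = 500. Balances: payroll=500, vacation=500, checking=150
Event 3 (transfer 50 checking -> payroll): checking: 150 - 50 = 100, payroll: 500 + 50 = 550. Balances: payroll=550, vacation=500, checking=100
Event 4 (deposit 50 to payroll): payroll: 550 + 50 = 600. Balances: payroll=600, vacation=500, checking=100
Event 5 (transfer 50 vacation -> checking): vacation: 500 - 50 = 450, checking: 100 + 50 = 150. Balances: payroll=600, vacation=450, checking=150

Final balance of checking: 150

Answer: 150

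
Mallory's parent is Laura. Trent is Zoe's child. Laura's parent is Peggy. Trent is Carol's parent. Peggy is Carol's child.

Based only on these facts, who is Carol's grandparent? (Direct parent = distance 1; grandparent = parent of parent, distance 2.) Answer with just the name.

Reconstructing the parent chain from the given facts:
  Zoe -> Trent -> Carol -> Peggy -> Laura -> Mallory
(each arrow means 'parent of the next')
Positions in the chain (0 = top):
  position of Zoe: 0
  position of Trent: 1
  position of Carol: 2
  position of Peggy: 3
  position of Laura: 4
  position of Mallory: 5

Carol is at position 2; the grandparent is 2 steps up the chain, i.e. position 0: Zoe.

Answer: Zoe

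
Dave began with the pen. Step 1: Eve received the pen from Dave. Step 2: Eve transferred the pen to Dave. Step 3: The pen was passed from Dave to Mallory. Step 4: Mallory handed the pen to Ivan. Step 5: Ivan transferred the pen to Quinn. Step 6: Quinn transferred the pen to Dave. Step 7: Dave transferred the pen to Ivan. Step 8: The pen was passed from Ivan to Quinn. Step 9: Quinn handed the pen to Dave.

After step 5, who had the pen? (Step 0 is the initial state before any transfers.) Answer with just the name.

Answer: Quinn

Derivation:
Tracking the pen holder through step 5:
After step 0 (start): Dave
After step 1: Eve
After step 2: Dave
After step 3: Mallory
After step 4: Ivan
After step 5: Quinn

At step 5, the holder is Quinn.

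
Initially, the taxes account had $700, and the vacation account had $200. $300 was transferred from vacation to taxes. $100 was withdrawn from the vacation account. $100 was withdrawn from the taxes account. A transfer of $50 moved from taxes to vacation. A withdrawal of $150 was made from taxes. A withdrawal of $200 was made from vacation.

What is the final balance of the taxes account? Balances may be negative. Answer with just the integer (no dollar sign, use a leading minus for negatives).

Answer: 700

Derivation:
Tracking account balances step by step:
Start: taxes=700, vacation=200
Event 1 (transfer 300 vacation -> taxes): vacation: 200 - 300 = -100, taxes: 700 + 300 = 1000. Balances: taxes=1000, vacation=-100
Event 2 (withdraw 100 from vacation): vacation: -100 - 100 = -200. Balances: taxes=1000, vacation=-200
Event 3 (withdraw 100 from taxes): taxes: 1000 - 100 = 900. Balances: taxes=900, vacation=-200
Event 4 (transfer 50 taxes -> vacation): taxes: 900 - 50 = 850, vacation: -200 + 50 = -150. Balances: taxes=850, vacation=-150
Event 5 (withdraw 150 from taxes): taxes: 850 - 150 = 700. Balances: taxes=700, vacation=-150
Event 6 (withdraw 200 from vacation): vacation: -150 - 200 = -350. Balances: taxes=700, vacation=-350

Final balance of taxes: 700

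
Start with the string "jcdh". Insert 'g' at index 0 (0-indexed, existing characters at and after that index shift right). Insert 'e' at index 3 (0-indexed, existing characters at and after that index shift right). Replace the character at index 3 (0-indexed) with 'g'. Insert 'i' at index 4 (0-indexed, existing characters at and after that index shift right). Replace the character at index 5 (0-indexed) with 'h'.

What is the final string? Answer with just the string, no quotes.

Applying each edit step by step:
Start: "jcdh"
Op 1 (insert 'g' at idx 0): "jcdh" -> "gjcdh"
Op 2 (insert 'e' at idx 3): "gjcdh" -> "gjcedh"
Op 3 (replace idx 3: 'e' -> 'g'): "gjcedh" -> "gjcgdh"
Op 4 (insert 'i' at idx 4): "gjcgdh" -> "gjcgidh"
Op 5 (replace idx 5: 'd' -> 'h'): "gjcgidh" -> "gjcgihh"

Answer: gjcgihh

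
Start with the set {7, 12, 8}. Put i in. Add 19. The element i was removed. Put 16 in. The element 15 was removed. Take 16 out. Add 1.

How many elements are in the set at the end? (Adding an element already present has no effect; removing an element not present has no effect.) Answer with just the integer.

Answer: 5

Derivation:
Tracking the set through each operation:
Start: {12, 7, 8}
Event 1 (add i): added. Set: {12, 7, 8, i}
Event 2 (add 19): added. Set: {12, 19, 7, 8, i}
Event 3 (remove i): removed. Set: {12, 19, 7, 8}
Event 4 (add 16): added. Set: {12, 16, 19, 7, 8}
Event 5 (remove 15): not present, no change. Set: {12, 16, 19, 7, 8}
Event 6 (remove 16): removed. Set: {12, 19, 7, 8}
Event 7 (add 1): added. Set: {1, 12, 19, 7, 8}

Final set: {1, 12, 19, 7, 8} (size 5)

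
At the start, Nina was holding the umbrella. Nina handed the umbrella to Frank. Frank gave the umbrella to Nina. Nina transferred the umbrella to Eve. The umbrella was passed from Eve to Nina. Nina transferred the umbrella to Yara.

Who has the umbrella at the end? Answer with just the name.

Answer: Yara

Derivation:
Tracking the umbrella through each event:
Start: Nina has the umbrella.
After event 1: Frank has the umbrella.
After event 2: Nina has the umbrella.
After event 3: Eve has the umbrella.
After event 4: Nina has the umbrella.
After event 5: Yara has the umbrella.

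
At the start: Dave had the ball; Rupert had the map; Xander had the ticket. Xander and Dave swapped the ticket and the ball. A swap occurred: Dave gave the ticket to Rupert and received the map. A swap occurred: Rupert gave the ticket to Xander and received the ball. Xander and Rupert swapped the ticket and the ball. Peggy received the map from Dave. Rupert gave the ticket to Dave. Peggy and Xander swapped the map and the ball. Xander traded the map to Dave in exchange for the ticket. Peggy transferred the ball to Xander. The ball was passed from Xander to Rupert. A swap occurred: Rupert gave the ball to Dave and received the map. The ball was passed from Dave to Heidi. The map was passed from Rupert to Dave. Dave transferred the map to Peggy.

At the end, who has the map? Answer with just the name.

Tracking all object holders:
Start: ball:Dave, map:Rupert, ticket:Xander
Event 1 (swap ticket<->ball: now ticket:Dave, ball:Xander). State: ball:Xander, map:Rupert, ticket:Dave
Event 2 (swap ticket<->map: now ticket:Rupert, map:Dave). State: ball:Xander, map:Dave, ticket:Rupert
Event 3 (swap ticket<->ball: now ticket:Xander, ball:Rupert). State: ball:Rupert, map:Dave, ticket:Xander
Event 4 (swap ticket<->ball: now ticket:Rupert, ball:Xander). State: ball:Xander, map:Dave, ticket:Rupert
Event 5 (give map: Dave -> Peggy). State: ball:Xander, map:Peggy, ticket:Rupert
Event 6 (give ticket: Rupert -> Dave). State: ball:Xander, map:Peggy, ticket:Dave
Event 7 (swap map<->ball: now map:Xander, ball:Peggy). State: ball:Peggy, map:Xander, ticket:Dave
Event 8 (swap map<->ticket: now map:Dave, ticket:Xander). State: ball:Peggy, map:Dave, ticket:Xander
Event 9 (give ball: Peggy -> Xander). State: ball:Xander, map:Dave, ticket:Xander
Event 10 (give ball: Xander -> Rupert). State: ball:Rupert, map:Dave, ticket:Xander
Event 11 (swap ball<->map: now ball:Dave, map:Rupert). State: ball:Dave, map:Rupert, ticket:Xander
Event 12 (give ball: Dave -> Heidi). State: ball:Heidi, map:Rupert, ticket:Xander
Event 13 (give map: Rupert -> Dave). State: ball:Heidi, map:Dave, ticket:Xander
Event 14 (give map: Dave -> Peggy). State: ball:Heidi, map:Peggy, ticket:Xander

Final state: ball:Heidi, map:Peggy, ticket:Xander
The map is held by Peggy.

Answer: Peggy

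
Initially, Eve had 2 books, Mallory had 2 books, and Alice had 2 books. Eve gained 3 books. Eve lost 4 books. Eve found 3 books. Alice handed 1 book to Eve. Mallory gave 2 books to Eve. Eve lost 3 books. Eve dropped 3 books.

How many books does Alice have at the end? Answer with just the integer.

Tracking counts step by step:
Start: Eve=2, Mallory=2, Alice=2
Event 1 (Eve +3): Eve: 2 -> 5. State: Eve=5, Mallory=2, Alice=2
Event 2 (Eve -4): Eve: 5 -> 1. State: Eve=1, Mallory=2, Alice=2
Event 3 (Eve +3): Eve: 1 -> 4. State: Eve=4, Mallory=2, Alice=2
Event 4 (Alice -> Eve, 1): Alice: 2 -> 1, Eve: 4 -> 5. State: Eve=5, Mallory=2, Alice=1
Event 5 (Mallory -> Eve, 2): Mallory: 2 -> 0, Eve: 5 -> 7. State: Eve=7, Mallory=0, Alice=1
Event 6 (Eve -3): Eve: 7 -> 4. State: Eve=4, Mallory=0, Alice=1
Event 7 (Eve -3): Eve: 4 -> 1. State: Eve=1, Mallory=0, Alice=1

Alice's final count: 1

Answer: 1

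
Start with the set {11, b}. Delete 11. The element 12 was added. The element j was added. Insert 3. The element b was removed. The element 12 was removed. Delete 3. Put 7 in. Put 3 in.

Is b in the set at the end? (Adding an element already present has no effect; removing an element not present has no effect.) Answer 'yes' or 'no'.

Tracking the set through each operation:
Start: {11, b}
Event 1 (remove 11): removed. Set: {b}
Event 2 (add 12): added. Set: {12, b}
Event 3 (add j): added. Set: {12, b, j}
Event 4 (add 3): added. Set: {12, 3, b, j}
Event 5 (remove b): removed. Set: {12, 3, j}
Event 6 (remove 12): removed. Set: {3, j}
Event 7 (remove 3): removed. Set: {j}
Event 8 (add 7): added. Set: {7, j}
Event 9 (add 3): added. Set: {3, 7, j}

Final set: {3, 7, j} (size 3)
b is NOT in the final set.

Answer: no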